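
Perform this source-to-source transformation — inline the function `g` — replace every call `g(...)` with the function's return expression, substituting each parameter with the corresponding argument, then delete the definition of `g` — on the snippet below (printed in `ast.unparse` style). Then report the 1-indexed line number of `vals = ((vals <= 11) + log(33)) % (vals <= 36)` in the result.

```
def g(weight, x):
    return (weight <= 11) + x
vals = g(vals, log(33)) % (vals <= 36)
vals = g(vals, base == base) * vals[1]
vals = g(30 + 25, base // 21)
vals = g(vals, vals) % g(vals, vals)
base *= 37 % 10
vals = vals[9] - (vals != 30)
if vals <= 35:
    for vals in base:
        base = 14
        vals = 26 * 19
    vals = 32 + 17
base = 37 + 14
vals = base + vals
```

Transformed code:
vals = ((vals <= 11) + log(33)) % (vals <= 36)
vals = ((vals <= 11) + (base == base)) * vals[1]
vals = (30 + 25 <= 11) + base // 21
vals = ((vals <= 11) + vals) % ((vals <= 11) + vals)
base *= 37 % 10
vals = vals[9] - (vals != 30)
if vals <= 35:
    for vals in base:
        base = 14
        vals = 26 * 19
    vals = 32 + 17
base = 37 + 14
vals = base + vals

1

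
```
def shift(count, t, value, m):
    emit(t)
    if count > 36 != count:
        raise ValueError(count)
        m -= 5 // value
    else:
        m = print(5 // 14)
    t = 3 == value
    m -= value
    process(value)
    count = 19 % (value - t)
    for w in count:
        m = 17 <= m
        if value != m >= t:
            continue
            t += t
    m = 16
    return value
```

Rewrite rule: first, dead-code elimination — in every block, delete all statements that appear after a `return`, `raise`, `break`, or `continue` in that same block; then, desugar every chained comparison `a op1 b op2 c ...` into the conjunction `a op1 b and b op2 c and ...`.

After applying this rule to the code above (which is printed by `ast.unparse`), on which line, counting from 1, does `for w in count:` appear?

Transformed code:
def shift(count, t, value, m):
    emit(t)
    if count > 36 and 36 != count:
        raise ValueError(count)
    else:
        m = print(5 // 14)
    t = 3 == value
    m -= value
    process(value)
    count = 19 % (value - t)
    for w in count:
        m = 17 <= m
        if value != m and m >= t:
            continue
    m = 16
    return value

11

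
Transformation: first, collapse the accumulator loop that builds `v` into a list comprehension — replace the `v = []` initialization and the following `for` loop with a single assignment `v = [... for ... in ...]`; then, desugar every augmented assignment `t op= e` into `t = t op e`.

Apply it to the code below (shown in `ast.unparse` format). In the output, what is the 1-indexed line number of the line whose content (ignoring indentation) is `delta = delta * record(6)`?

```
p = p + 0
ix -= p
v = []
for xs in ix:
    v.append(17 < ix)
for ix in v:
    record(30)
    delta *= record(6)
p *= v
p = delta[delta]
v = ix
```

6

Transformed code:
p = p + 0
ix = ix - p
v = [17 < ix for xs in ix]
for ix in v:
    record(30)
    delta = delta * record(6)
p = p * v
p = delta[delta]
v = ix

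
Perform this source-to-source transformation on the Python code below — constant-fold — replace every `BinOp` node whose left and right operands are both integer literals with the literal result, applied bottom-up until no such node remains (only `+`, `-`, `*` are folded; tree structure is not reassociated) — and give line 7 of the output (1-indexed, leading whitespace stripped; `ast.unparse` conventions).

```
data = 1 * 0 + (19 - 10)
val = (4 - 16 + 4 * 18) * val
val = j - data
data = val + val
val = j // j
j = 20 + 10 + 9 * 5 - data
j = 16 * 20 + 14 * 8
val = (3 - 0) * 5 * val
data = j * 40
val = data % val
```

j = 432

Transformed code:
data = 9
val = 60 * val
val = j - data
data = val + val
val = j // j
j = 75 - data
j = 432
val = 15 * val
data = j * 40
val = data % val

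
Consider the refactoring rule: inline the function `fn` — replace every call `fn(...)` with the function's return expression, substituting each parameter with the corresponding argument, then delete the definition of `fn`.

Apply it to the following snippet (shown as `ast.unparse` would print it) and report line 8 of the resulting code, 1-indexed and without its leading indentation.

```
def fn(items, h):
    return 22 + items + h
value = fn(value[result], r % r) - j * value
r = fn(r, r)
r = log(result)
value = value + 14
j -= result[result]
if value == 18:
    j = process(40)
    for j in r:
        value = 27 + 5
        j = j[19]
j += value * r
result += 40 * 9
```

for j in r:

Transformed code:
value = 22 + value[result] + r % r - j * value
r = 22 + r + r
r = log(result)
value = value + 14
j -= result[result]
if value == 18:
    j = process(40)
    for j in r:
        value = 27 + 5
        j = j[19]
j += value * r
result += 40 * 9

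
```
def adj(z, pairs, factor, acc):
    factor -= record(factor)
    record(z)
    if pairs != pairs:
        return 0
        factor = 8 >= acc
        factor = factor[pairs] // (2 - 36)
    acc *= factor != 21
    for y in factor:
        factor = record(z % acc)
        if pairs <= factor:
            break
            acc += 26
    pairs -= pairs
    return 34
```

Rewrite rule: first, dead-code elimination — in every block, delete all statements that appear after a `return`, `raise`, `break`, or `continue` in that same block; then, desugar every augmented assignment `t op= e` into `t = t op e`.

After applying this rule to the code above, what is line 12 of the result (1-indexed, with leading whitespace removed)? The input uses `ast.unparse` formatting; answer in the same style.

return 34

Transformed code:
def adj(z, pairs, factor, acc):
    factor = factor - record(factor)
    record(z)
    if pairs != pairs:
        return 0
    acc = acc * (factor != 21)
    for y in factor:
        factor = record(z % acc)
        if pairs <= factor:
            break
    pairs = pairs - pairs
    return 34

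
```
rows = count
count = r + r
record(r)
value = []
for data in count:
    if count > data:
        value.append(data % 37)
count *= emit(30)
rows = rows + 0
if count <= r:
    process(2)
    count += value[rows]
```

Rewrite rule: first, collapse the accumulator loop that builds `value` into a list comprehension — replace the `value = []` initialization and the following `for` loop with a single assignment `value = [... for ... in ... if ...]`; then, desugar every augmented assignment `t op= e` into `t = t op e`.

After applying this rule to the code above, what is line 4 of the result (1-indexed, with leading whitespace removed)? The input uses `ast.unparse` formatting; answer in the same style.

Transformed code:
rows = count
count = r + r
record(r)
value = [data % 37 for data in count if count > data]
count = count * emit(30)
rows = rows + 0
if count <= r:
    process(2)
    count = count + value[rows]

value = [data % 37 for data in count if count > data]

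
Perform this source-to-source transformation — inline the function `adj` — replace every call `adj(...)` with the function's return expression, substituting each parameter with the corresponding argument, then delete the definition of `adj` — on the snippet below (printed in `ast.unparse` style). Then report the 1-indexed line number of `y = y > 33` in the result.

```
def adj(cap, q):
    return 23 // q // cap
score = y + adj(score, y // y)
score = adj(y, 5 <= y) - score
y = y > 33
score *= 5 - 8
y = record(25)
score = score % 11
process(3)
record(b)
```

3

Transformed code:
score = y + 23 // (y // y) // score
score = 23 // (5 <= y) // y - score
y = y > 33
score *= 5 - 8
y = record(25)
score = score % 11
process(3)
record(b)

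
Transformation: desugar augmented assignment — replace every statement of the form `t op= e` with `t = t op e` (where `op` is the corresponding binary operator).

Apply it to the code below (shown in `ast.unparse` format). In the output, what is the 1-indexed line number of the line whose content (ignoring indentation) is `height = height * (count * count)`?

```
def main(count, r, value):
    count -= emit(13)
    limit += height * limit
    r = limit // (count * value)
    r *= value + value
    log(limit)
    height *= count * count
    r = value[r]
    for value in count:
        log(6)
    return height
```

Transformed code:
def main(count, r, value):
    count = count - emit(13)
    limit = limit + height * limit
    r = limit // (count * value)
    r = r * (value + value)
    log(limit)
    height = height * (count * count)
    r = value[r]
    for value in count:
        log(6)
    return height

7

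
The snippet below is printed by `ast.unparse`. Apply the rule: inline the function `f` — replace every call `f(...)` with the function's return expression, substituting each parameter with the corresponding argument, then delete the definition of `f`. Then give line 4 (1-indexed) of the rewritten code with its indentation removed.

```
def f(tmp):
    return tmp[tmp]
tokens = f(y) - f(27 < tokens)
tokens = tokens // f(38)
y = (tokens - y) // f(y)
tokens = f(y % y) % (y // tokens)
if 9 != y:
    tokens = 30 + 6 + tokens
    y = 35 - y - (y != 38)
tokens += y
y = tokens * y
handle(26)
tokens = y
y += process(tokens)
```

tokens = (y % y)[y % y] % (y // tokens)

Transformed code:
tokens = y[y] - (27 < tokens)[27 < tokens]
tokens = tokens // 38[38]
y = (tokens - y) // y[y]
tokens = (y % y)[y % y] % (y // tokens)
if 9 != y:
    tokens = 30 + 6 + tokens
    y = 35 - y - (y != 38)
tokens += y
y = tokens * y
handle(26)
tokens = y
y += process(tokens)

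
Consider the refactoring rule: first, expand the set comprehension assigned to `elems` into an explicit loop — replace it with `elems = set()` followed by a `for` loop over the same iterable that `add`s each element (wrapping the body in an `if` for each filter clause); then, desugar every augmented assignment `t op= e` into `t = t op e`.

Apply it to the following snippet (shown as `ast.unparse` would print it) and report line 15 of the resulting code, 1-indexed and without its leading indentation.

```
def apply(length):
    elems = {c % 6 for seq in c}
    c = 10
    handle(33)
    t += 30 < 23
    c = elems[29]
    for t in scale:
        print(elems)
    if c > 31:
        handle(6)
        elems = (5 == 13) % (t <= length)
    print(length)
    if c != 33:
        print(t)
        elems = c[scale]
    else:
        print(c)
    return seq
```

Transformed code:
def apply(length):
    elems = set()
    for seq in c:
        elems.add(c % 6)
    c = 10
    handle(33)
    t = t + (30 < 23)
    c = elems[29]
    for t in scale:
        print(elems)
    if c > 31:
        handle(6)
        elems = (5 == 13) % (t <= length)
    print(length)
    if c != 33:
        print(t)
        elems = c[scale]
    else:
        print(c)
    return seq

if c != 33:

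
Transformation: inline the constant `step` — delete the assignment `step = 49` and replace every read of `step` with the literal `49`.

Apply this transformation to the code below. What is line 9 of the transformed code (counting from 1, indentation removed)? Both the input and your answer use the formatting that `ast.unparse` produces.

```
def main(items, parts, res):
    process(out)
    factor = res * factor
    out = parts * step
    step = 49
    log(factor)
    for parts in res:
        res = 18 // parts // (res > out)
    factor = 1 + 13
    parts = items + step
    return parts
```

parts = items + 49

Transformed code:
def main(items, parts, res):
    process(out)
    factor = res * factor
    out = parts * 49
    log(factor)
    for parts in res:
        res = 18 // parts // (res > out)
    factor = 1 + 13
    parts = items + 49
    return parts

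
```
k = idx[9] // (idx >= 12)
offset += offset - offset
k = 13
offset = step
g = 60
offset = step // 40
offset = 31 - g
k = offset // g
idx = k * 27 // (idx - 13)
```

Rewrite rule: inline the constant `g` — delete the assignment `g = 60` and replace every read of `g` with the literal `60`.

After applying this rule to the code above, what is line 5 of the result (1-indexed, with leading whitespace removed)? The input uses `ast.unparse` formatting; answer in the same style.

Transformed code:
k = idx[9] // (idx >= 12)
offset += offset - offset
k = 13
offset = step
offset = step // 40
offset = 31 - 60
k = offset // 60
idx = k * 27 // (idx - 13)

offset = step // 40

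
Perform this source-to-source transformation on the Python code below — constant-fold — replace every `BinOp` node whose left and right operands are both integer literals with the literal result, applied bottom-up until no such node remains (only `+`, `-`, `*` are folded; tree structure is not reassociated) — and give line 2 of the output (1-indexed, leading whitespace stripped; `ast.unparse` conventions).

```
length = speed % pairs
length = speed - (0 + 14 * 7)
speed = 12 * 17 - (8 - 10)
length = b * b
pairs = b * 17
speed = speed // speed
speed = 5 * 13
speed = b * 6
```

length = speed - 98

Transformed code:
length = speed % pairs
length = speed - 98
speed = 206
length = b * b
pairs = b * 17
speed = speed // speed
speed = 65
speed = b * 6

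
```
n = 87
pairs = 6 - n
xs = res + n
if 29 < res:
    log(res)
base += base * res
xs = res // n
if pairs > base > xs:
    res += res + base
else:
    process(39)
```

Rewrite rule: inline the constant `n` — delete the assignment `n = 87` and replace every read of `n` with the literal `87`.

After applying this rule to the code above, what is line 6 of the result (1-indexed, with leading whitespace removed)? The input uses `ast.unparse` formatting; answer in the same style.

xs = res // 87

Transformed code:
pairs = 6 - 87
xs = res + 87
if 29 < res:
    log(res)
base += base * res
xs = res // 87
if pairs > base > xs:
    res += res + base
else:
    process(39)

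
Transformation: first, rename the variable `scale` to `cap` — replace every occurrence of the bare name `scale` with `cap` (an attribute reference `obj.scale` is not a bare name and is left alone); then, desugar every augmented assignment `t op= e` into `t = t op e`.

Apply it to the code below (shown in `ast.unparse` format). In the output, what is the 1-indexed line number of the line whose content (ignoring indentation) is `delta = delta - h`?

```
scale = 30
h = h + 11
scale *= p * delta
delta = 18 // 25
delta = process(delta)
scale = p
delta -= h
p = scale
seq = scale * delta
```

Transformed code:
cap = 30
h = h + 11
cap = cap * (p * delta)
delta = 18 // 25
delta = process(delta)
cap = p
delta = delta - h
p = cap
seq = cap * delta

7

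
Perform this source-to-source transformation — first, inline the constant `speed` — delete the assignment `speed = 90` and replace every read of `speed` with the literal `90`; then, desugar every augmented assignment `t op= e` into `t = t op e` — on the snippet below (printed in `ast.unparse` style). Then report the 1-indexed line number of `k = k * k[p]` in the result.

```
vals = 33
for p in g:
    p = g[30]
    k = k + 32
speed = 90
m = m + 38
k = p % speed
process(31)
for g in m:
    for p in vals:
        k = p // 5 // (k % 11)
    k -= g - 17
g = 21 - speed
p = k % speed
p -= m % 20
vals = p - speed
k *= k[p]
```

16

Transformed code:
vals = 33
for p in g:
    p = g[30]
    k = k + 32
m = m + 38
k = p % 90
process(31)
for g in m:
    for p in vals:
        k = p // 5 // (k % 11)
    k = k - (g - 17)
g = 21 - 90
p = k % 90
p = p - m % 20
vals = p - 90
k = k * k[p]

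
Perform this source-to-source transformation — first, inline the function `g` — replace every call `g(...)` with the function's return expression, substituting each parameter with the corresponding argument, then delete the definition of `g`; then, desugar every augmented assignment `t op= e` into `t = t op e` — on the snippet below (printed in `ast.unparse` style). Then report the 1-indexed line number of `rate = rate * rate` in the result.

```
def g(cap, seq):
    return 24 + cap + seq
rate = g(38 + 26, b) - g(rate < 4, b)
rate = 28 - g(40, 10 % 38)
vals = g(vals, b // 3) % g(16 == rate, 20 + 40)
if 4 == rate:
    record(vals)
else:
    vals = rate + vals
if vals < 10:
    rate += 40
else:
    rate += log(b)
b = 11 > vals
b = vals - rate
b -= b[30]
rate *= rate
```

Transformed code:
rate = 24 + (38 + 26) + b - (24 + (rate < 4) + b)
rate = 28 - (24 + 40 + 10 % 38)
vals = (24 + vals + b // 3) % (24 + (16 == rate) + (20 + 40))
if 4 == rate:
    record(vals)
else:
    vals = rate + vals
if vals < 10:
    rate = rate + 40
else:
    rate = rate + log(b)
b = 11 > vals
b = vals - rate
b = b - b[30]
rate = rate * rate

15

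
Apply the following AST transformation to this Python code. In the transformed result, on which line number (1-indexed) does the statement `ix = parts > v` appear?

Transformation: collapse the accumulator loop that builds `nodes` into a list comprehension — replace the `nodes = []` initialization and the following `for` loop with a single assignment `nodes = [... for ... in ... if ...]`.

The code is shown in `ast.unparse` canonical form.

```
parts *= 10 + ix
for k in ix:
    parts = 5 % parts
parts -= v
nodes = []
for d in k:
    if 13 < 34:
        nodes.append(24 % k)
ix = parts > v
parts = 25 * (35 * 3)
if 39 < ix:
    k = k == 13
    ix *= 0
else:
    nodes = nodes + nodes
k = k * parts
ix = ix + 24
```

Transformed code:
parts *= 10 + ix
for k in ix:
    parts = 5 % parts
parts -= v
nodes = [24 % k for d in k if 13 < 34]
ix = parts > v
parts = 25 * (35 * 3)
if 39 < ix:
    k = k == 13
    ix *= 0
else:
    nodes = nodes + nodes
k = k * parts
ix = ix + 24

6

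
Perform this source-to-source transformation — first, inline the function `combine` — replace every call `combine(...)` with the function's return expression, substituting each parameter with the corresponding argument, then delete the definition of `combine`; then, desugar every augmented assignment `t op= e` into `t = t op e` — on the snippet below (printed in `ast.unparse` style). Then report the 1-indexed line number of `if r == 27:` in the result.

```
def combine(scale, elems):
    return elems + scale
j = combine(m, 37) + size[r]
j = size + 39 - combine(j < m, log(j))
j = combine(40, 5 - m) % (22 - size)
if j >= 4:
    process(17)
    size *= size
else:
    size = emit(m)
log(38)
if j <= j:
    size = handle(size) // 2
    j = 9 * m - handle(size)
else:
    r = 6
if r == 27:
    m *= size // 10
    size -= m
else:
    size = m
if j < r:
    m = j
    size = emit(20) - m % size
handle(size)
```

Transformed code:
j = 37 + m + size[r]
j = size + 39 - (log(j) + (j < m))
j = (5 - m + 40) % (22 - size)
if j >= 4:
    process(17)
    size = size * size
else:
    size = emit(m)
log(38)
if j <= j:
    size = handle(size) // 2
    j = 9 * m - handle(size)
else:
    r = 6
if r == 27:
    m = m * (size // 10)
    size = size - m
else:
    size = m
if j < r:
    m = j
    size = emit(20) - m % size
handle(size)

15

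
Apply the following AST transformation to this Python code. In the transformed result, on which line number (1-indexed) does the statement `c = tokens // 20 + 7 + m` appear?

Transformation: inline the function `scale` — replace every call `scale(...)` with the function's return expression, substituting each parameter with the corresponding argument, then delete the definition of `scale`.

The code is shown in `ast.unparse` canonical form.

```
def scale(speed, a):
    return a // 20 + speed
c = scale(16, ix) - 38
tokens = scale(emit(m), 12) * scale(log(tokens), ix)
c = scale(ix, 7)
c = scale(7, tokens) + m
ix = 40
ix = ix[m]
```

4

Transformed code:
c = ix // 20 + 16 - 38
tokens = (12 // 20 + emit(m)) * (ix // 20 + log(tokens))
c = 7 // 20 + ix
c = tokens // 20 + 7 + m
ix = 40
ix = ix[m]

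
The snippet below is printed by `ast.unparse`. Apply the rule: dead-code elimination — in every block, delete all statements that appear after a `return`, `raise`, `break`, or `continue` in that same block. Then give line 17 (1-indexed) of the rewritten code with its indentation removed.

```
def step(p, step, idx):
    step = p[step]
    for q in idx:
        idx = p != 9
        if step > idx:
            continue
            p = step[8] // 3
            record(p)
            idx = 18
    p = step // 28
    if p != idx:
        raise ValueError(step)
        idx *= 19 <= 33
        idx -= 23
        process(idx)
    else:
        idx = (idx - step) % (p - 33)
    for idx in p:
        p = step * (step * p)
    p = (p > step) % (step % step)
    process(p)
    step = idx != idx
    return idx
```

Transformed code:
def step(p, step, idx):
    step = p[step]
    for q in idx:
        idx = p != 9
        if step > idx:
            continue
    p = step // 28
    if p != idx:
        raise ValueError(step)
    else:
        idx = (idx - step) % (p - 33)
    for idx in p:
        p = step * (step * p)
    p = (p > step) % (step % step)
    process(p)
    step = idx != idx
    return idx

return idx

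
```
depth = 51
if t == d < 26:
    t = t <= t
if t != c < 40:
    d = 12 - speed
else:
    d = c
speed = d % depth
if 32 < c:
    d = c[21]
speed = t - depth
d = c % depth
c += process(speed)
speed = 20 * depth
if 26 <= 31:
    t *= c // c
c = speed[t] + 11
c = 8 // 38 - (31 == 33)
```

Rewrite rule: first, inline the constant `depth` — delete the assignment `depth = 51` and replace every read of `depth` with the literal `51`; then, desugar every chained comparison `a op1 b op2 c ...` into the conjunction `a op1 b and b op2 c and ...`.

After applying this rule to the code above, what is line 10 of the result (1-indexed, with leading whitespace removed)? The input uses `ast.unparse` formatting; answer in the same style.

Transformed code:
if t == d and d < 26:
    t = t <= t
if t != c and c < 40:
    d = 12 - speed
else:
    d = c
speed = d % 51
if 32 < c:
    d = c[21]
speed = t - 51
d = c % 51
c += process(speed)
speed = 20 * 51
if 26 <= 31:
    t *= c // c
c = speed[t] + 11
c = 8 // 38 - (31 == 33)

speed = t - 51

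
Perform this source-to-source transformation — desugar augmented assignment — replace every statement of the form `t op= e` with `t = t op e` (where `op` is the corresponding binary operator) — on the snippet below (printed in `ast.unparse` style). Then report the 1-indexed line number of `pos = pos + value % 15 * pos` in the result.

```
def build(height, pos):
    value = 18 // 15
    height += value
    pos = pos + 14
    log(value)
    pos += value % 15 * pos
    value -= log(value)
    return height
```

Transformed code:
def build(height, pos):
    value = 18 // 15
    height = height + value
    pos = pos + 14
    log(value)
    pos = pos + value % 15 * pos
    value = value - log(value)
    return height

6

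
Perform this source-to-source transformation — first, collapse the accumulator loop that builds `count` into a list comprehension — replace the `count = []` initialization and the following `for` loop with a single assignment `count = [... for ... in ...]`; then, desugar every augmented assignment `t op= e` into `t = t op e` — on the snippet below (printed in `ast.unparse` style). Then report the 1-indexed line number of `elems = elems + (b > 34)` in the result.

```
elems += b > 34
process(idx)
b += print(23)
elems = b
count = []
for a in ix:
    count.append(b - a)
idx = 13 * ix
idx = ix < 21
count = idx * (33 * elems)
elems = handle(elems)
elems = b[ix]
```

Transformed code:
elems = elems + (b > 34)
process(idx)
b = b + print(23)
elems = b
count = [b - a for a in ix]
idx = 13 * ix
idx = ix < 21
count = idx * (33 * elems)
elems = handle(elems)
elems = b[ix]

1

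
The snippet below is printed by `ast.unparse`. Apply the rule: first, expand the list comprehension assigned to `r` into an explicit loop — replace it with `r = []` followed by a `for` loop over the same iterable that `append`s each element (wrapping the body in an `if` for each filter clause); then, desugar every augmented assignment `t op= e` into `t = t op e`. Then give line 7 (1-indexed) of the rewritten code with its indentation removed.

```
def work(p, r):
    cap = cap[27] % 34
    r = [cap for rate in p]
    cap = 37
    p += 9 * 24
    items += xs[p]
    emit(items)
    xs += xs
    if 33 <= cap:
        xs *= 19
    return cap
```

Transformed code:
def work(p, r):
    cap = cap[27] % 34
    r = []
    for rate in p:
        r.append(cap)
    cap = 37
    p = p + 9 * 24
    items = items + xs[p]
    emit(items)
    xs = xs + xs
    if 33 <= cap:
        xs = xs * 19
    return cap

p = p + 9 * 24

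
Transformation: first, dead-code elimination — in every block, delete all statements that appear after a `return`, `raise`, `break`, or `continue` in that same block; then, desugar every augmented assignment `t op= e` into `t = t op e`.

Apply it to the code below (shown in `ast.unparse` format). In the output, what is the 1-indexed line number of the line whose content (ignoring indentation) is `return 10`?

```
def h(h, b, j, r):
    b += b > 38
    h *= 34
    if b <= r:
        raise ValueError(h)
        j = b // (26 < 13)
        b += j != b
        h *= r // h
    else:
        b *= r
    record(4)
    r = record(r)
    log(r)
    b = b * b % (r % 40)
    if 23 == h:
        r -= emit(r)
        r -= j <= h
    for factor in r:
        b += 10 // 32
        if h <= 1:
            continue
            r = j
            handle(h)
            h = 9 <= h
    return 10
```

19

Transformed code:
def h(h, b, j, r):
    b = b + (b > 38)
    h = h * 34
    if b <= r:
        raise ValueError(h)
    else:
        b = b * r
    record(4)
    r = record(r)
    log(r)
    b = b * b % (r % 40)
    if 23 == h:
        r = r - emit(r)
        r = r - (j <= h)
    for factor in r:
        b = b + 10 // 32
        if h <= 1:
            continue
    return 10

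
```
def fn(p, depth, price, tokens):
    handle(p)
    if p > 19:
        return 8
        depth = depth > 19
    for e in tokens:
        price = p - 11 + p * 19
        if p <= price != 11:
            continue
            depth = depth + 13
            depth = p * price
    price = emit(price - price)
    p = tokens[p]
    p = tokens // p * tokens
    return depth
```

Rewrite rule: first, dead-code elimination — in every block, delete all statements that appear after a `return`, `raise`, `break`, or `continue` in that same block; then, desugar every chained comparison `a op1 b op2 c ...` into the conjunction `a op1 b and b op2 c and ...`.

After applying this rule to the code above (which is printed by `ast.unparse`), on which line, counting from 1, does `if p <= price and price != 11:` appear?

Transformed code:
def fn(p, depth, price, tokens):
    handle(p)
    if p > 19:
        return 8
    for e in tokens:
        price = p - 11 + p * 19
        if p <= price and price != 11:
            continue
    price = emit(price - price)
    p = tokens[p]
    p = tokens // p * tokens
    return depth

7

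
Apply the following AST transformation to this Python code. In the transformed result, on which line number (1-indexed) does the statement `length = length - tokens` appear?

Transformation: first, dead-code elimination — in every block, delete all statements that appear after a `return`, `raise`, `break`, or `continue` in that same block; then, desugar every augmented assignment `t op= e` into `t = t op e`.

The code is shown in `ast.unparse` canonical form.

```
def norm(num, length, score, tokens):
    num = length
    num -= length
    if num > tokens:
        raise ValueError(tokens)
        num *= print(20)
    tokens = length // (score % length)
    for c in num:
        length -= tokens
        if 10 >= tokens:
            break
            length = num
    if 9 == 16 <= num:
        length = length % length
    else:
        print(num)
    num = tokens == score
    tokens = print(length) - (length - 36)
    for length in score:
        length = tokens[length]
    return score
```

8

Transformed code:
def norm(num, length, score, tokens):
    num = length
    num = num - length
    if num > tokens:
        raise ValueError(tokens)
    tokens = length // (score % length)
    for c in num:
        length = length - tokens
        if 10 >= tokens:
            break
    if 9 == 16 <= num:
        length = length % length
    else:
        print(num)
    num = tokens == score
    tokens = print(length) - (length - 36)
    for length in score:
        length = tokens[length]
    return score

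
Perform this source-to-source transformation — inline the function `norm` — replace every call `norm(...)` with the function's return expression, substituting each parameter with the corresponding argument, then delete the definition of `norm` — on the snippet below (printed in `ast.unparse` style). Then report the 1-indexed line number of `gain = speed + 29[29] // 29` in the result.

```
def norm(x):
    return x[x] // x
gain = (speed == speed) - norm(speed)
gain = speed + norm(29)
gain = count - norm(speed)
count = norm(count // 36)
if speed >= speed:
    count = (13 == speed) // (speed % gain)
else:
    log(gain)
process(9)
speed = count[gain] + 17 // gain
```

2

Transformed code:
gain = (speed == speed) - speed[speed] // speed
gain = speed + 29[29] // 29
gain = count - speed[speed] // speed
count = (count // 36)[count // 36] // (count // 36)
if speed >= speed:
    count = (13 == speed) // (speed % gain)
else:
    log(gain)
process(9)
speed = count[gain] + 17 // gain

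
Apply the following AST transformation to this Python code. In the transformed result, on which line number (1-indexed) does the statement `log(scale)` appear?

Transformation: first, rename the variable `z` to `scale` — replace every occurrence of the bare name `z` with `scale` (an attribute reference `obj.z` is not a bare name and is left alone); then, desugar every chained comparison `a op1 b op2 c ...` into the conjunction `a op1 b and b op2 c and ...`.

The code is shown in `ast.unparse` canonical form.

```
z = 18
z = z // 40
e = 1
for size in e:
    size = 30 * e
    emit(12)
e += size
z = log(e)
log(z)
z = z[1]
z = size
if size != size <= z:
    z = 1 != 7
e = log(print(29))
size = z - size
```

9

Transformed code:
scale = 18
scale = scale // 40
e = 1
for size in e:
    size = 30 * e
    emit(12)
e += size
scale = log(e)
log(scale)
scale = scale[1]
scale = size
if size != size and size <= scale:
    scale = 1 != 7
e = log(print(29))
size = scale - size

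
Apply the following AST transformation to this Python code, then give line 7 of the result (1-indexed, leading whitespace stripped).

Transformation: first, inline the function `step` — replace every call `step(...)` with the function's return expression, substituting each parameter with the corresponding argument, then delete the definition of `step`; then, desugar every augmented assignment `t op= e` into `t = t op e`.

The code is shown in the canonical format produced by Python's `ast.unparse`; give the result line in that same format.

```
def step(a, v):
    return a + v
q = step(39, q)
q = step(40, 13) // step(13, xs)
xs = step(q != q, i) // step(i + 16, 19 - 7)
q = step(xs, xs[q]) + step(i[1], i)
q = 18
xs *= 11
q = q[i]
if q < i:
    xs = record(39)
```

Transformed code:
q = 39 + q
q = (40 + 13) // (13 + xs)
xs = ((q != q) + i) // (i + 16 + (19 - 7))
q = xs + xs[q] + (i[1] + i)
q = 18
xs = xs * 11
q = q[i]
if q < i:
    xs = record(39)

q = q[i]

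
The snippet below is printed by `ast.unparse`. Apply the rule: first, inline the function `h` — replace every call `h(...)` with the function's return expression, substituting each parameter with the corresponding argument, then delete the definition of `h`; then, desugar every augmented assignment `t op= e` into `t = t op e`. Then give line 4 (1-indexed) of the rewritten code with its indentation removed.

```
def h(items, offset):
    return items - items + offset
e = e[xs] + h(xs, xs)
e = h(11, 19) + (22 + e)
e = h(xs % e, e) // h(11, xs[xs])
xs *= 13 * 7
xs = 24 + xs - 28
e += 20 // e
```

Transformed code:
e = e[xs] + (xs - xs + xs)
e = 11 - 11 + 19 + (22 + e)
e = (xs % e - xs % e + e) // (11 - 11 + xs[xs])
xs = xs * (13 * 7)
xs = 24 + xs - 28
e = e + 20 // e

xs = xs * (13 * 7)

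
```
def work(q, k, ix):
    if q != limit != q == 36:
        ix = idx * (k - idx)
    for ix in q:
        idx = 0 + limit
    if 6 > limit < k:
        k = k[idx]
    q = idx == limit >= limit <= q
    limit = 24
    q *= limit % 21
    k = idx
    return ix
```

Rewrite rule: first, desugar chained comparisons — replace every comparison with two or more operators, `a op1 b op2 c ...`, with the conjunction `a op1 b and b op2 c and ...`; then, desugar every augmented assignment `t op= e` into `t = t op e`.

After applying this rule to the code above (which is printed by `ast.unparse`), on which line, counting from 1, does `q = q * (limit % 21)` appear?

Transformed code:
def work(q, k, ix):
    if q != limit and limit != q and (q == 36):
        ix = idx * (k - idx)
    for ix in q:
        idx = 0 + limit
    if 6 > limit and limit < k:
        k = k[idx]
    q = idx == limit and limit >= limit and (limit <= q)
    limit = 24
    q = q * (limit % 21)
    k = idx
    return ix

10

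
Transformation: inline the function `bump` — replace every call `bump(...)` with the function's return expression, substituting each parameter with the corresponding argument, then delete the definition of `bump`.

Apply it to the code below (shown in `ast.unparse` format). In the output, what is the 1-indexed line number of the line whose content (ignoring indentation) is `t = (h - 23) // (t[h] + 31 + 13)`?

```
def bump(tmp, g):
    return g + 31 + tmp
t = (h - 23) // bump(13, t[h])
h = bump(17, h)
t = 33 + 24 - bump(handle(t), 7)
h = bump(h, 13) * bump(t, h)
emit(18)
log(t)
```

1

Transformed code:
t = (h - 23) // (t[h] + 31 + 13)
h = h + 31 + 17
t = 33 + 24 - (7 + 31 + handle(t))
h = (13 + 31 + h) * (h + 31 + t)
emit(18)
log(t)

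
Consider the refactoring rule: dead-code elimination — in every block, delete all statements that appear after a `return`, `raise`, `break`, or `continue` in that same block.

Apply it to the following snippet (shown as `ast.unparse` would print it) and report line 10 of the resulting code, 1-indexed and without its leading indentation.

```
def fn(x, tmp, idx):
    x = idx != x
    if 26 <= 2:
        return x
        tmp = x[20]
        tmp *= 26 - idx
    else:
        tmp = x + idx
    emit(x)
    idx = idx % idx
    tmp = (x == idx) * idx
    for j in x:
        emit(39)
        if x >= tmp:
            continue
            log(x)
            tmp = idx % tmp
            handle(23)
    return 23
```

Transformed code:
def fn(x, tmp, idx):
    x = idx != x
    if 26 <= 2:
        return x
    else:
        tmp = x + idx
    emit(x)
    idx = idx % idx
    tmp = (x == idx) * idx
    for j in x:
        emit(39)
        if x >= tmp:
            continue
    return 23

for j in x:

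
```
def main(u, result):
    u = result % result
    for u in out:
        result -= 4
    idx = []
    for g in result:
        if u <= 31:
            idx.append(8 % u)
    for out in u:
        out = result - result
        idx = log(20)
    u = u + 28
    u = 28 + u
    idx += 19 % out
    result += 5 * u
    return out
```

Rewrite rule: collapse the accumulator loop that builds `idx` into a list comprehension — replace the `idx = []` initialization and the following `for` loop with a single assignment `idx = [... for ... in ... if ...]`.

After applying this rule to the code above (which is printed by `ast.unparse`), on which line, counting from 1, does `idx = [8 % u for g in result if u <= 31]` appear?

5

Transformed code:
def main(u, result):
    u = result % result
    for u in out:
        result -= 4
    idx = [8 % u for g in result if u <= 31]
    for out in u:
        out = result - result
        idx = log(20)
    u = u + 28
    u = 28 + u
    idx += 19 % out
    result += 5 * u
    return out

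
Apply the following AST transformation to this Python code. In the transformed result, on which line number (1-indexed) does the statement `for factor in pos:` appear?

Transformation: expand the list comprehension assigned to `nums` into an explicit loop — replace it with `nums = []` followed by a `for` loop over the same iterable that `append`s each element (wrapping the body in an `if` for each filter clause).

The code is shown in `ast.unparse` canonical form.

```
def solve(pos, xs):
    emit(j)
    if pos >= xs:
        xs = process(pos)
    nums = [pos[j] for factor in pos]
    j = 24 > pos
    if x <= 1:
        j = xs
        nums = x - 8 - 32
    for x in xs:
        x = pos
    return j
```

Transformed code:
def solve(pos, xs):
    emit(j)
    if pos >= xs:
        xs = process(pos)
    nums = []
    for factor in pos:
        nums.append(pos[j])
    j = 24 > pos
    if x <= 1:
        j = xs
        nums = x - 8 - 32
    for x in xs:
        x = pos
    return j

6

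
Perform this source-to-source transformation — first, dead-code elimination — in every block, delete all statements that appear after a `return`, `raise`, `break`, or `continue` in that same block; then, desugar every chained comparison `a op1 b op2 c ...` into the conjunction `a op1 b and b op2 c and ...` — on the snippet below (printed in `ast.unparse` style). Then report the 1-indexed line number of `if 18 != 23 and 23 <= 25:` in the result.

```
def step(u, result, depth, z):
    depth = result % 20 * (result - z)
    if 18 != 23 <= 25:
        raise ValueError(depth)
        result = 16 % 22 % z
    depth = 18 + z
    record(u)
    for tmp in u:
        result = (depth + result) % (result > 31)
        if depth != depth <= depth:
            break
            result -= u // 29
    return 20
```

Transformed code:
def step(u, result, depth, z):
    depth = result % 20 * (result - z)
    if 18 != 23 and 23 <= 25:
        raise ValueError(depth)
    depth = 18 + z
    record(u)
    for tmp in u:
        result = (depth + result) % (result > 31)
        if depth != depth and depth <= depth:
            break
    return 20

3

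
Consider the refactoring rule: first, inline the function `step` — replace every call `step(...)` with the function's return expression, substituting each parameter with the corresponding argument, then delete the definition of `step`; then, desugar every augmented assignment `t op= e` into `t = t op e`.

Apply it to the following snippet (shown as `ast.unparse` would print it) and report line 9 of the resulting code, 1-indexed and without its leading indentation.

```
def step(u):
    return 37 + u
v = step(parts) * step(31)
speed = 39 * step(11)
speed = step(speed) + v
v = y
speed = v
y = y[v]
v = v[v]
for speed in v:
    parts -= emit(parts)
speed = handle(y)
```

Transformed code:
v = (37 + parts) * (37 + 31)
speed = 39 * (37 + 11)
speed = 37 + speed + v
v = y
speed = v
y = y[v]
v = v[v]
for speed in v:
    parts = parts - emit(parts)
speed = handle(y)

parts = parts - emit(parts)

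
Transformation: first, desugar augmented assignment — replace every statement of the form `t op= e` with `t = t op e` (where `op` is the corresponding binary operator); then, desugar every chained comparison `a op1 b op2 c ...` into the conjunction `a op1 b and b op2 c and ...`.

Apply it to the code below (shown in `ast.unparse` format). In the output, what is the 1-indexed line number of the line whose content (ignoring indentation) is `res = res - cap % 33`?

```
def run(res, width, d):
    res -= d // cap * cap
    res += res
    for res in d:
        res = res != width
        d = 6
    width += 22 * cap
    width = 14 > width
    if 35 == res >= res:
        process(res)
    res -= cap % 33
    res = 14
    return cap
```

11

Transformed code:
def run(res, width, d):
    res = res - d // cap * cap
    res = res + res
    for res in d:
        res = res != width
        d = 6
    width = width + 22 * cap
    width = 14 > width
    if 35 == res and res >= res:
        process(res)
    res = res - cap % 33
    res = 14
    return cap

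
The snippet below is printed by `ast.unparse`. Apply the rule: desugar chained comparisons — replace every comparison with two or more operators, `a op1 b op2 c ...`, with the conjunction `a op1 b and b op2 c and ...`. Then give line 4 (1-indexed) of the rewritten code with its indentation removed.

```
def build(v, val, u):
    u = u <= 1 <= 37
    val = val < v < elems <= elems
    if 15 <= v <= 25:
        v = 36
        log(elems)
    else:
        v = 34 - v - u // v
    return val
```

if 15 <= v and v <= 25:

Transformed code:
def build(v, val, u):
    u = u <= 1 and 1 <= 37
    val = val < v and v < elems and (elems <= elems)
    if 15 <= v and v <= 25:
        v = 36
        log(elems)
    else:
        v = 34 - v - u // v
    return val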